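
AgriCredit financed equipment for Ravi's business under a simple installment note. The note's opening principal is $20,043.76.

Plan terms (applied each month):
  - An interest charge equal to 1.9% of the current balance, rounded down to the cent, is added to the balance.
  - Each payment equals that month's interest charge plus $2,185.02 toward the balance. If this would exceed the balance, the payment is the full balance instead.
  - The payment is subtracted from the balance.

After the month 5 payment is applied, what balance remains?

$9,118.66

Month 1: $20,043.76 +$380.83 interest = $20,424.59; pay $2,565.85 → $17,858.74
Month 2: $17,858.74 +$339.31 interest = $18,198.05; pay $2,524.33 → $15,673.72
Month 3: $15,673.72 +$297.80 interest = $15,971.52; pay $2,482.82 → $13,488.70
Month 4: $13,488.70 +$256.28 interest = $13,744.98; pay $2,441.30 → $11,303.68
Month 5: $11,303.68 +$214.76 interest = $11,518.44; pay $2,399.78 → $9,118.66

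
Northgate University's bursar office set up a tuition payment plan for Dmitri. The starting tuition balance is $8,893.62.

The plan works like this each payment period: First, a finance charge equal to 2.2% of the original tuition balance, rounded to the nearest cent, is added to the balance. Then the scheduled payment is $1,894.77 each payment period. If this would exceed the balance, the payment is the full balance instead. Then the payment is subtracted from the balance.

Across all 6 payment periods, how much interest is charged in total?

$1,173.96

Payment period 1: opening $8,893.62; interest $195.66 → $9,089.28; payment $1,894.77; balance $7,194.51
Payment period 2: opening $7,194.51; interest $195.66 → $7,390.17; payment $1,894.77; balance $5,495.40
Payment period 3: opening $5,495.40; interest $195.66 → $5,691.06; payment $1,894.77; balance $3,796.29
Payment period 4: opening $3,796.29; interest $195.66 → $3,991.95; payment $1,894.77; balance $2,097.18
Payment period 5: opening $2,097.18; interest $195.66 → $2,292.84; payment $1,894.77; balance $398.07
Payment period 6: opening $398.07; interest $195.66 → $593.73; payment $593.73; balance $0.00
Total interest: $195.66 + $195.66 + $195.66 + $195.66 + $195.66 + $195.66 = $1,173.96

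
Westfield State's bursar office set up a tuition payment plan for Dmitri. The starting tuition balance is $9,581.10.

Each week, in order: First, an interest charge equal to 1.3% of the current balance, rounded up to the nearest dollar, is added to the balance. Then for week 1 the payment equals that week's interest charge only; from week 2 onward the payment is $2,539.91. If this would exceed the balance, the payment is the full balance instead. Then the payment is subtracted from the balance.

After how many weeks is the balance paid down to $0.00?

Week 1: $9,581.10 +$125.00 interest = $9,706.10; pay $125.00 → $9,581.10
Week 2: $9,581.10 +$125.00 interest = $9,706.10; pay $2,539.91 → $7,166.19
Week 3: $7,166.19 +$94.00 interest = $7,260.19; pay $2,539.91 → $4,720.28
Week 4: $4,720.28 +$62.00 interest = $4,782.28; pay $2,539.91 → $2,242.37
Week 5: $2,242.37 +$30.00 interest = $2,272.37; pay $2,272.37 → $0.00
Balance reaches $0.00 in week 5.

5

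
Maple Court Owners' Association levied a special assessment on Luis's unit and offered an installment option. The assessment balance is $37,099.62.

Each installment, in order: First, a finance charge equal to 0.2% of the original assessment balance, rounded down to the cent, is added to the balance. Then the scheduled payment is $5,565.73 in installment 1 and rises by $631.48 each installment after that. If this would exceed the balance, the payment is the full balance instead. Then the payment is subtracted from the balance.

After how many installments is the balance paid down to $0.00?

6

Installment 1: $37,099.62 +$74.19 interest = $37,173.81; pay $5,565.73 → $31,608.08
Installment 2: $31,608.08 +$74.19 interest = $31,682.27; pay $6,197.21 → $25,485.06
Installment 3: $25,485.06 +$74.19 interest = $25,559.25; pay $6,828.69 → $18,730.56
Installment 4: $18,730.56 +$74.19 interest = $18,804.75; pay $7,460.17 → $11,344.58
Installment 5: $11,344.58 +$74.19 interest = $11,418.77; pay $8,091.65 → $3,327.12
Installment 6: $3,327.12 +$74.19 interest = $3,401.31; pay $3,401.31 → $0.00
Balance reaches $0.00 in installment 6.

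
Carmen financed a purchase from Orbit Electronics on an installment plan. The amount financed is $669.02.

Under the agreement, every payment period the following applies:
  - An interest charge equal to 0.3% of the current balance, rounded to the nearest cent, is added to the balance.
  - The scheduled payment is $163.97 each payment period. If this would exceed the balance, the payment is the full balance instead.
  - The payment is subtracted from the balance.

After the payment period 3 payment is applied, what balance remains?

Payment period 1: $669.02 +$2.01 interest = $671.03; pay $163.97 → $507.06
Payment period 2: $507.06 +$1.52 interest = $508.58; pay $163.97 → $344.61
Payment period 3: $344.61 +$1.03 interest = $345.64; pay $163.97 → $181.67

$181.67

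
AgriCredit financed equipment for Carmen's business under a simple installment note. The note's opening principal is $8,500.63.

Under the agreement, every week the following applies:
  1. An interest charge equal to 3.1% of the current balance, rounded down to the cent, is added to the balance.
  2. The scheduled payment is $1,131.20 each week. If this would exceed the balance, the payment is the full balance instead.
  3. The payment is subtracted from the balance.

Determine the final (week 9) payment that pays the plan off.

$780.91

Week 1: $8,500.63 +$263.51 interest = $8,764.14; pay $1,131.20 → $7,632.94
Week 2: $7,632.94 +$236.62 interest = $7,869.56; pay $1,131.20 → $6,738.36
Week 3: $6,738.36 +$208.88 interest = $6,947.24; pay $1,131.20 → $5,816.04
Week 4: $5,816.04 +$180.29 interest = $5,996.33; pay $1,131.20 → $4,865.13
Week 5: $4,865.13 +$150.81 interest = $5,015.94; pay $1,131.20 → $3,884.74
Week 6: $3,884.74 +$120.42 interest = $4,005.16; pay $1,131.20 → $2,873.96
Week 7: $2,873.96 +$89.09 interest = $2,963.05; pay $1,131.20 → $1,831.85
Week 8: $1,831.85 +$56.78 interest = $1,888.63; pay $1,131.20 → $757.43
Week 9: $757.43 +$23.48 interest = $780.91; pay $780.91 → $0.00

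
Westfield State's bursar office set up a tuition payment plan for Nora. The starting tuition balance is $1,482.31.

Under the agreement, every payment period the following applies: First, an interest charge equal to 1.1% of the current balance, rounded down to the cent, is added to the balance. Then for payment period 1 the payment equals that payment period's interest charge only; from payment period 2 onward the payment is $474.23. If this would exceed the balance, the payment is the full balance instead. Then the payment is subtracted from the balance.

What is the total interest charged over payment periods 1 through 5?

# | Opening | Interest | Payment | End bal
1 | $1,482.31 | $16.30 | $16.30 | $1,482.31
2 | $1,482.31 | $16.30 | $474.23 | $1,024.38
3 | $1,024.38 | $11.26 | $474.23 | $561.41
4 | $561.41 | $6.17 | $474.23 | $93.35
5 | $93.35 | $1.02 | $94.37 | $0.00
Total interest: $16.30 + $16.30 + $11.26 + $6.17 + $1.02 = $51.05

$51.05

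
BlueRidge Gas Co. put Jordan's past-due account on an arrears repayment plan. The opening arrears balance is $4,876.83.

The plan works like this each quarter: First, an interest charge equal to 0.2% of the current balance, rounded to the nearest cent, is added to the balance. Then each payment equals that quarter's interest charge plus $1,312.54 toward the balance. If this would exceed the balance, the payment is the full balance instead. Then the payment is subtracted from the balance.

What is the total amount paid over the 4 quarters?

# | Opening | Interest | Payment | End bal
1 | $4,876.83 | $9.75 | $1,322.29 | $3,564.29
2 | $3,564.29 | $7.13 | $1,319.67 | $2,251.75
3 | $2,251.75 | $4.50 | $1,317.04 | $939.21
4 | $939.21 | $1.88 | $941.09 | $0.00
Total paid: $4,900.09

$4,900.09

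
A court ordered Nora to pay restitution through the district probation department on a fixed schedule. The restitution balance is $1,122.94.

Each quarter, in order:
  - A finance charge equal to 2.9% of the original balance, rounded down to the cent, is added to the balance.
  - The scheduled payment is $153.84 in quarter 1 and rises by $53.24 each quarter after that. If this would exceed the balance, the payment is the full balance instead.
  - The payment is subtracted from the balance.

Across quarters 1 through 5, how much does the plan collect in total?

# | Opening | Interest | Payment | End bal
1 | $1,122.94 | $32.56 | $153.84 | $1,001.66
2 | $1,001.66 | $32.56 | $207.08 | $827.14
3 | $827.14 | $32.56 | $260.32 | $599.38
4 | $599.38 | $32.56 | $313.56 | $318.38
5 | $318.38 | $32.56 | $350.94 | $0.00
Total paid: $1,285.74

$1,285.74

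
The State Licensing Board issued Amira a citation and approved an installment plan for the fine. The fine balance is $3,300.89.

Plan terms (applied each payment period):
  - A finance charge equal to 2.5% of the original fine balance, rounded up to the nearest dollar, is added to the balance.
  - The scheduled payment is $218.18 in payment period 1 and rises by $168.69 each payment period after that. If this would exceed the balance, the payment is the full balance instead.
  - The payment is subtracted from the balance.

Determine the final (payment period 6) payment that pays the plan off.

# | Opening | Interest | Payment | End bal
1 | $3,300.89 | $83.00 | $218.18 | $3,165.71
2 | $3,165.71 | $83.00 | $386.87 | $2,861.84
3 | $2,861.84 | $83.00 | $555.56 | $2,389.28
4 | $2,389.28 | $83.00 | $724.25 | $1,748.03
5 | $1,748.03 | $83.00 | $892.94 | $938.09
6 | $938.09 | $83.00 | $1,021.09 | $0.00

$1,021.09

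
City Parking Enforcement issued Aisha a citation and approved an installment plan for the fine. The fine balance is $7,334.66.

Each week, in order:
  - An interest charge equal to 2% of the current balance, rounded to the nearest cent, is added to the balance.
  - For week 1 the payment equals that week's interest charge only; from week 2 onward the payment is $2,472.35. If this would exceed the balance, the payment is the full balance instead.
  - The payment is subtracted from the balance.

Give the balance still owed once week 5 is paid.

$0.00

Week 1: opening $7,334.66; interest $146.69 → $7,481.35; payment $146.69; balance $7,334.66
Week 2: opening $7,334.66; interest $146.69 → $7,481.35; payment $2,472.35; balance $5,009.00
Week 3: opening $5,009.00; interest $100.18 → $5,109.18; payment $2,472.35; balance $2,636.83
Week 4: opening $2,636.83; interest $52.74 → $2,689.57; payment $2,472.35; balance $217.22
Week 5: opening $217.22; interest $4.34 → $221.56; payment $221.56; balance $0.00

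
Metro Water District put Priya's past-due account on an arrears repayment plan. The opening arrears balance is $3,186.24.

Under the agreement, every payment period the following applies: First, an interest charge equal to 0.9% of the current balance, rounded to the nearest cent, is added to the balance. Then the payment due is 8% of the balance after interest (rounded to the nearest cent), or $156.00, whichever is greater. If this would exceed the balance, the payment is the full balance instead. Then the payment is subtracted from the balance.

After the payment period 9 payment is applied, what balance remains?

$1,613.30

Payment period 1: $3,186.24 +$28.68 interest = $3,214.92; pay $257.19 → $2,957.73
Payment period 2: $2,957.73 +$26.62 interest = $2,984.35; pay $238.75 → $2,745.60
Payment period 3: $2,745.60 +$24.71 interest = $2,770.31; pay $221.62 → $2,548.69
Payment period 4: $2,548.69 +$22.94 interest = $2,571.63; pay $205.73 → $2,365.90
Payment period 5: $2,365.90 +$21.29 interest = $2,387.19; pay $190.98 → $2,196.21
Payment period 6: $2,196.21 +$19.77 interest = $2,215.98; pay $177.28 → $2,038.70
Payment period 7: $2,038.70 +$18.35 interest = $2,057.05; pay $164.56 → $1,892.49
Payment period 8: $1,892.49 +$17.03 interest = $1,909.52; pay $156.00 → $1,753.52
Payment period 9: $1,753.52 +$15.78 interest = $1,769.30; pay $156.00 → $1,613.30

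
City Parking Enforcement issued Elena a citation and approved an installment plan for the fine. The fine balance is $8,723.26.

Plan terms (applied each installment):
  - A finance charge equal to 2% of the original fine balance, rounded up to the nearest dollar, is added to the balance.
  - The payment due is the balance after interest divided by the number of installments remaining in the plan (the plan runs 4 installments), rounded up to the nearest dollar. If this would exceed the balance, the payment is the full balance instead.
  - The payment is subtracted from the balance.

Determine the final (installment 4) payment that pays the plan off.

Installment 1: $8,723.26 +$175.00 interest = $8,898.26; pay $2,225.00 → $6,673.26
Installment 2: $6,673.26 +$175.00 interest = $6,848.26; pay $2,283.00 → $4,565.26
Installment 3: $4,565.26 +$175.00 interest = $4,740.26; pay $2,371.00 → $2,369.26
Installment 4: $2,369.26 +$175.00 interest = $2,544.26; pay $2,544.26 → $0.00

$2,544.26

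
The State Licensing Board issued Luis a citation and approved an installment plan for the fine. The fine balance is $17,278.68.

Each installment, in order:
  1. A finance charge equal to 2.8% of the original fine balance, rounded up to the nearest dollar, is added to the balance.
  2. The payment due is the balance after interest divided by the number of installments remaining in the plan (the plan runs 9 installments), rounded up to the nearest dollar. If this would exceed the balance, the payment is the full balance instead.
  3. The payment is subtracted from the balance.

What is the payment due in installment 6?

Installment 1: opening $17,278.68; interest $484.00 → $17,762.68; payment $1,974.00; balance $15,788.68
Installment 2: opening $15,788.68; interest $484.00 → $16,272.68; payment $2,035.00; balance $14,237.68
Installment 3: opening $14,237.68; interest $484.00 → $14,721.68; payment $2,104.00; balance $12,617.68
Installment 4: opening $12,617.68; interest $484.00 → $13,101.68; payment $2,184.00; balance $10,917.68
Installment 5: opening $10,917.68; interest $484.00 → $11,401.68; payment $2,281.00; balance $9,120.68
Installment 6: opening $9,120.68; interest $484.00 → $9,604.68; payment $2,402.00; balance $7,202.68

$2,402.00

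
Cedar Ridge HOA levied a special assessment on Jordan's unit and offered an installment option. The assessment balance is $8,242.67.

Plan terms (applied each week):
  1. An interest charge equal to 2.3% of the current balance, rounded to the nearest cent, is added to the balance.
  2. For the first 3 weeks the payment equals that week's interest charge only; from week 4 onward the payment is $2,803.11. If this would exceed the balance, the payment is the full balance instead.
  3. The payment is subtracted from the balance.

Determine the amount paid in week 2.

Week 1: opening $8,242.67; interest $189.58 → $8,432.25; payment $189.58; balance $8,242.67
Week 2: opening $8,242.67; interest $189.58 → $8,432.25; payment $189.58; balance $8,242.67

$189.58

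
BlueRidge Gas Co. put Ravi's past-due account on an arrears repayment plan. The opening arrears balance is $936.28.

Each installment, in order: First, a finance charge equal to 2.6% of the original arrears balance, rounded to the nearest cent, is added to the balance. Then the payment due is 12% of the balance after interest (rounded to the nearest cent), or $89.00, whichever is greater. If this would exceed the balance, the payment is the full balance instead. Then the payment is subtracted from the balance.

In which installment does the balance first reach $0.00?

14

Installment 1: $936.28 +$24.34 interest = $960.62; pay $115.27 → $845.35
Installment 2: $845.35 +$24.34 interest = $869.69; pay $104.36 → $765.33
Installment 3: $765.33 +$24.34 interest = $789.67; pay $94.76 → $694.91
Installment 4: $694.91 +$24.34 interest = $719.25; pay $89.00 → $630.25
Installment 5: $630.25 +$24.34 interest = $654.59; pay $89.00 → $565.59
Installment 6: $565.59 +$24.34 interest = $589.93; pay $89.00 → $500.93
Installment 7: $500.93 +$24.34 interest = $525.27; pay $89.00 → $436.27
Installment 8: $436.27 +$24.34 interest = $460.61; pay $89.00 → $371.61
Installment 9: $371.61 +$24.34 interest = $395.95; pay $89.00 → $306.95
Installment 10: $306.95 +$24.34 interest = $331.29; pay $89.00 → $242.29
Installment 11: $242.29 +$24.34 interest = $266.63; pay $89.00 → $177.63
Installment 12: $177.63 +$24.34 interest = $201.97; pay $89.00 → $112.97
Installment 13: $112.97 +$24.34 interest = $137.31; pay $89.00 → $48.31
Installment 14: $48.31 +$24.34 interest = $72.65; pay $72.65 → $0.00
Balance reaches $0.00 in installment 14.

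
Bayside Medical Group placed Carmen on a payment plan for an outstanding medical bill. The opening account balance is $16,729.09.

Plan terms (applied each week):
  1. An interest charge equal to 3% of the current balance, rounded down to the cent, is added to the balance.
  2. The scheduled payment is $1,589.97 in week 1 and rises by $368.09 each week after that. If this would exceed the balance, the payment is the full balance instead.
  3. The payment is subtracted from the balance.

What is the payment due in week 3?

Week 1: $16,729.09 +$501.87 interest = $17,230.96; pay $1,589.97 → $15,640.99
Week 2: $15,640.99 +$469.22 interest = $16,110.21; pay $1,958.06 → $14,152.15
Week 3: $14,152.15 +$424.56 interest = $14,576.71; pay $2,326.15 → $12,250.56

$2,326.15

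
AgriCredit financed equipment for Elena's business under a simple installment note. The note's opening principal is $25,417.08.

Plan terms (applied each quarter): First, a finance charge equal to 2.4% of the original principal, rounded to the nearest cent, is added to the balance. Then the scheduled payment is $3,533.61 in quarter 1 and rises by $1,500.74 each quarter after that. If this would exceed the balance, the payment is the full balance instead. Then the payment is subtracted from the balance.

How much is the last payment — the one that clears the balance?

$5,328.25

Quarter 1: $25,417.08 +$610.01 interest = $26,027.09; pay $3,533.61 → $22,493.48
Quarter 2: $22,493.48 +$610.01 interest = $23,103.49; pay $5,034.35 → $18,069.14
Quarter 3: $18,069.14 +$610.01 interest = $18,679.15; pay $6,535.09 → $12,144.06
Quarter 4: $12,144.06 +$610.01 interest = $12,754.07; pay $8,035.83 → $4,718.24
Quarter 5: $4,718.24 +$610.01 interest = $5,328.25; pay $5,328.25 → $0.00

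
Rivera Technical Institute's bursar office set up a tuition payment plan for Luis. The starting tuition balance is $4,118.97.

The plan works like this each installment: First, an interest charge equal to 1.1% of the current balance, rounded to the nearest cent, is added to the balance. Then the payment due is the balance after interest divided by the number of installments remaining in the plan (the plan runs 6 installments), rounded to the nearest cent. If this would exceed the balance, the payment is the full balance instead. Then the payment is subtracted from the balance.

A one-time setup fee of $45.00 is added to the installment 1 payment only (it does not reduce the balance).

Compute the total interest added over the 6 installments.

$161.52

Installment 1: opening $4,118.97; interest $45.31 → $4,164.28; payment $694.05 (+ $45.00 fee); balance $3,470.23
Installment 2: opening $3,470.23; interest $38.17 → $3,508.40; payment $701.68; balance $2,806.72
Installment 3: opening $2,806.72; interest $30.87 → $2,837.59; payment $709.40; balance $2,128.19
Installment 4: opening $2,128.19; interest $23.41 → $2,151.60; payment $717.20; balance $1,434.40
Installment 5: opening $1,434.40; interest $15.78 → $1,450.18; payment $725.09; balance $725.09
Installment 6: opening $725.09; interest $7.98 → $733.07; payment $733.07; balance $0.00
Total interest: $45.31 + $38.17 + $30.87 + $23.41 + $15.78 + $7.98 = $161.52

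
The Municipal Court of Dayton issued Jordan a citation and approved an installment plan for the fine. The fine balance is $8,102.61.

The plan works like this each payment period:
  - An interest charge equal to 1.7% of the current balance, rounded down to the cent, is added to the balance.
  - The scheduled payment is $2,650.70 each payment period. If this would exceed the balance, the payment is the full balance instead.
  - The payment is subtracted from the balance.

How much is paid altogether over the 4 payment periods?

$8,394.33

Payment period 1: opening $8,102.61; interest $137.74 → $8,240.35; payment $2,650.70; balance $5,589.65
Payment period 2: opening $5,589.65; interest $95.02 → $5,684.67; payment $2,650.70; balance $3,033.97
Payment period 3: opening $3,033.97; interest $51.57 → $3,085.54; payment $2,650.70; balance $434.84
Payment period 4: opening $434.84; interest $7.39 → $442.23; payment $442.23; balance $0.00
Total paid: $8,394.33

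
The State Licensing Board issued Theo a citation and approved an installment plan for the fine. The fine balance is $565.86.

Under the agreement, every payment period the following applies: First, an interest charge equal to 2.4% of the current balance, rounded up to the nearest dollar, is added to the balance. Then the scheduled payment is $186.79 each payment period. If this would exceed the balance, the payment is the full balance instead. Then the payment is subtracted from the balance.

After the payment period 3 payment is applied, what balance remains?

$35.49

Payment period 1: $565.86 +$14.00 interest = $579.86; pay $186.79 → $393.07
Payment period 2: $393.07 +$10.00 interest = $403.07; pay $186.79 → $216.28
Payment period 3: $216.28 +$6.00 interest = $222.28; pay $186.79 → $35.49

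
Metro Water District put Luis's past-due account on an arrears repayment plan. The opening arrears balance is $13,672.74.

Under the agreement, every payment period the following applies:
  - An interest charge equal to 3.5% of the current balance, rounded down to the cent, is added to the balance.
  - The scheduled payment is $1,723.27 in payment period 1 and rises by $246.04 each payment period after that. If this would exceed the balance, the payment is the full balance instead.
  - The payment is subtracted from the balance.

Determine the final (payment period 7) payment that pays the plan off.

Payment period 1: opening $13,672.74; interest $478.54 → $14,151.28; payment $1,723.27; balance $12,428.01
Payment period 2: opening $12,428.01; interest $434.98 → $12,862.99; payment $1,969.31; balance $10,893.68
Payment period 3: opening $10,893.68; interest $381.27 → $11,274.95; payment $2,215.35; balance $9,059.60
Payment period 4: opening $9,059.60; interest $317.08 → $9,376.68; payment $2,461.39; balance $6,915.29
Payment period 5: opening $6,915.29; interest $242.03 → $7,157.32; payment $2,707.43; balance $4,449.89
Payment period 6: opening $4,449.89; interest $155.74 → $4,605.63; payment $2,953.47; balance $1,652.16
Payment period 7: opening $1,652.16; interest $57.82 → $1,709.98; payment $1,709.98; balance $0.00

$1,709.98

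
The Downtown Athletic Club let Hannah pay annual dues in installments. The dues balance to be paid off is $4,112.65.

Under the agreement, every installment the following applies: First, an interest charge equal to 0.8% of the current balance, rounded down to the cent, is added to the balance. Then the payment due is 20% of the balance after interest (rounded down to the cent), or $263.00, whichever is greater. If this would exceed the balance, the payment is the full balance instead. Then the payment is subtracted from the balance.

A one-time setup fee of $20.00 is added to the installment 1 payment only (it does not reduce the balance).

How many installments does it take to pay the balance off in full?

11

# | Opening | Interest | Payment | Fee | End bal
1 | $4,112.65 | $32.90 | $829.11 | $20.00 | $3,316.44
2 | $3,316.44 | $26.53 | $668.59 | — | $2,674.38
3 | $2,674.38 | $21.39 | $539.15 | — | $2,156.62
4 | $2,156.62 | $17.25 | $434.77 | — | $1,739.10
5 | $1,739.10 | $13.91 | $350.60 | — | $1,402.41
6 | $1,402.41 | $11.21 | $282.72 | — | $1,130.90
7 | $1,130.90 | $9.04 | $263.00 | — | $876.94
8 | $876.94 | $7.01 | $263.00 | — | $620.95
9 | $620.95 | $4.96 | $263.00 | — | $362.91
10 | $362.91 | $2.90 | $263.00 | — | $102.81
11 | $102.81 | $0.82 | $103.63 | — | $0.00
Balance reaches $0.00 in installment 11.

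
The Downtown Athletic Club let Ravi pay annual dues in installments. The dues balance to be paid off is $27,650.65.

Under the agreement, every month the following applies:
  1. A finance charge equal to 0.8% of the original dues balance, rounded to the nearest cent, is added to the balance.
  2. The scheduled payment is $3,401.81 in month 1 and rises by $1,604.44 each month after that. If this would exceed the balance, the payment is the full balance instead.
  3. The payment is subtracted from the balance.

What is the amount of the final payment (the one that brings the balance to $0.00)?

Month 1: opening $27,650.65; interest $221.21 → $27,871.86; payment $3,401.81; balance $24,470.05
Month 2: opening $24,470.05; interest $221.21 → $24,691.26; payment $5,006.25; balance $19,685.01
Month 3: opening $19,685.01; interest $221.21 → $19,906.22; payment $6,610.69; balance $13,295.53
Month 4: opening $13,295.53; interest $221.21 → $13,516.74; payment $8,215.13; balance $5,301.61
Month 5: opening $5,301.61; interest $221.21 → $5,522.82; payment $5,522.82; balance $0.00

$5,522.82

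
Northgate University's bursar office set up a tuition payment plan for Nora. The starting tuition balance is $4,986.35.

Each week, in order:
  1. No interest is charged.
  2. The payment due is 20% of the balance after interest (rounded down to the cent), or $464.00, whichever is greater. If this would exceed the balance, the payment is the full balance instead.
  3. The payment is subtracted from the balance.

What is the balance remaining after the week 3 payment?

$2,553.02

# | Opening | Payment | End bal
1 | $4,986.35 | $997.27 | $3,989.08
2 | $3,989.08 | $797.81 | $3,191.27
3 | $3,191.27 | $638.25 | $2,553.02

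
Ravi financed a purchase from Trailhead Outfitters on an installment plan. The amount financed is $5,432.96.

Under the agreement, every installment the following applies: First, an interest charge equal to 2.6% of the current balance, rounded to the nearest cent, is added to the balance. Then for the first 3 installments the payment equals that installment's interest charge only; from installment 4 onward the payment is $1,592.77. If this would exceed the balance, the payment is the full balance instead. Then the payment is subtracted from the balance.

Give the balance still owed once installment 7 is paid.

$0.00

Installment 1: $5,432.96 +$141.26 interest = $5,574.22; pay $141.26 → $5,432.96
Installment 2: $5,432.96 +$141.26 interest = $5,574.22; pay $141.26 → $5,432.96
Installment 3: $5,432.96 +$141.26 interest = $5,574.22; pay $141.26 → $5,432.96
Installment 4: $5,432.96 +$141.26 interest = $5,574.22; pay $1,592.77 → $3,981.45
Installment 5: $3,981.45 +$103.52 interest = $4,084.97; pay $1,592.77 → $2,492.20
Installment 6: $2,492.20 +$64.80 interest = $2,557.00; pay $1,592.77 → $964.23
Installment 7: $964.23 +$25.07 interest = $989.30; pay $989.30 → $0.00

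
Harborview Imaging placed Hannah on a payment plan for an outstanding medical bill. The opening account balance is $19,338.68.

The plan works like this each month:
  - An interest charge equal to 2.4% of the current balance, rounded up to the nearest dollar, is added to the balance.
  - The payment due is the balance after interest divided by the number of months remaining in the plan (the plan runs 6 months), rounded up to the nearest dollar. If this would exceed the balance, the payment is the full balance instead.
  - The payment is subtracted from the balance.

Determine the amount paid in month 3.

$3,462.00

# | Opening | Interest | Payment | End bal
1 | $19,338.68 | $465.00 | $3,301.00 | $16,502.68
2 | $16,502.68 | $397.00 | $3,380.00 | $13,519.68
3 | $13,519.68 | $325.00 | $3,462.00 | $10,382.68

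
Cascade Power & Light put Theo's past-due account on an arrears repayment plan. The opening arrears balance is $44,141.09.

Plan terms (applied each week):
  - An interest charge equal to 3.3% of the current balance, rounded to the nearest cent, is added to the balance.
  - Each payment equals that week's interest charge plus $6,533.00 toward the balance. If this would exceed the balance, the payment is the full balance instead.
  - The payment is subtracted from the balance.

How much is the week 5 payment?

$7,127.30

Week 1: $44,141.09 +$1,456.66 interest = $45,597.75; pay $7,989.66 → $37,608.09
Week 2: $37,608.09 +$1,241.07 interest = $38,849.16; pay $7,774.07 → $31,075.09
Week 3: $31,075.09 +$1,025.48 interest = $32,100.57; pay $7,558.48 → $24,542.09
Week 4: $24,542.09 +$809.89 interest = $25,351.98; pay $7,342.89 → $18,009.09
Week 5: $18,009.09 +$594.30 interest = $18,603.39; pay $7,127.30 → $11,476.09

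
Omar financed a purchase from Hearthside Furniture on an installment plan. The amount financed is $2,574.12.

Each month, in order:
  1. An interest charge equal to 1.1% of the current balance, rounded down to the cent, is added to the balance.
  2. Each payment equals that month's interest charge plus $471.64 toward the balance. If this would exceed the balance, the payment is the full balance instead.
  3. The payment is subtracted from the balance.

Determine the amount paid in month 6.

Month 1: opening $2,574.12; interest $28.31 → $2,602.43; payment $499.95; balance $2,102.48
Month 2: opening $2,102.48; interest $23.12 → $2,125.60; payment $494.76; balance $1,630.84
Month 3: opening $1,630.84; interest $17.93 → $1,648.77; payment $489.57; balance $1,159.20
Month 4: opening $1,159.20; interest $12.75 → $1,171.95; payment $484.39; balance $687.56
Month 5: opening $687.56; interest $7.56 → $695.12; payment $479.20; balance $215.92
Month 6: opening $215.92; interest $2.37 → $218.29; payment $218.29; balance $0.00

$218.29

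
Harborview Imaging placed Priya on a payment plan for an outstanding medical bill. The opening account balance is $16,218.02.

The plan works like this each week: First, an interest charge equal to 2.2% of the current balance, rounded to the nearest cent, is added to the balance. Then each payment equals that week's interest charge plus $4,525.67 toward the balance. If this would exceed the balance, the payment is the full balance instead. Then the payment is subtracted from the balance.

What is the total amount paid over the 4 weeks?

$17,047.82

Week 1: opening $16,218.02; interest $356.80 → $16,574.82; payment $4,882.47; balance $11,692.35
Week 2: opening $11,692.35; interest $257.23 → $11,949.58; payment $4,782.90; balance $7,166.68
Week 3: opening $7,166.68; interest $157.67 → $7,324.35; payment $4,683.34; balance $2,641.01
Week 4: opening $2,641.01; interest $58.10 → $2,699.11; payment $2,699.11; balance $0.00
Total paid: $17,047.82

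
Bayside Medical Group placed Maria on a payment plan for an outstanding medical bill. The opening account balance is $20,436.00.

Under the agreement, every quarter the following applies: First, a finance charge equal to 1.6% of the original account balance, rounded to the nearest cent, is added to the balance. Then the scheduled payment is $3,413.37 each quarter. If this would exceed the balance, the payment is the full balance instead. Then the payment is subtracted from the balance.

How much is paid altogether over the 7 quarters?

$22,724.86

Quarter 1: $20,436.00 +$326.98 interest = $20,762.98; pay $3,413.37 → $17,349.61
Quarter 2: $17,349.61 +$326.98 interest = $17,676.59; pay $3,413.37 → $14,263.22
Quarter 3: $14,263.22 +$326.98 interest = $14,590.20; pay $3,413.37 → $11,176.83
Quarter 4: $11,176.83 +$326.98 interest = $11,503.81; pay $3,413.37 → $8,090.44
Quarter 5: $8,090.44 +$326.98 interest = $8,417.42; pay $3,413.37 → $5,004.05
Quarter 6: $5,004.05 +$326.98 interest = $5,331.03; pay $3,413.37 → $1,917.66
Quarter 7: $1,917.66 +$326.98 interest = $2,244.64; pay $2,244.64 → $0.00
Total paid: $22,724.86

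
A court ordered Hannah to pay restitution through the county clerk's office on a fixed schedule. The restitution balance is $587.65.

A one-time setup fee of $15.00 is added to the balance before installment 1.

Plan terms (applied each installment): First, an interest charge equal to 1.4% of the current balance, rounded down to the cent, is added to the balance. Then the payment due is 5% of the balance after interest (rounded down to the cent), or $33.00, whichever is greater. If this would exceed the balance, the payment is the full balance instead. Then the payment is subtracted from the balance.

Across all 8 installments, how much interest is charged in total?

$57.55

Installment 1: $602.65 +$8.43 interest = $611.08; pay $33.00 → $578.08
Installment 2: $578.08 +$8.09 interest = $586.17; pay $33.00 → $553.17
Installment 3: $553.17 +$7.74 interest = $560.91; pay $33.00 → $527.91
Installment 4: $527.91 +$7.39 interest = $535.30; pay $33.00 → $502.30
Installment 5: $502.30 +$7.03 interest = $509.33; pay $33.00 → $476.33
Installment 6: $476.33 +$6.66 interest = $482.99; pay $33.00 → $449.99
Installment 7: $449.99 +$6.29 interest = $456.28; pay $33.00 → $423.28
Installment 8: $423.28 +$5.92 interest = $429.20; pay $33.00 → $396.20
Total interest: $8.43 + $8.09 + $7.74 + $7.39 + $7.03 + $6.66 + $6.29 + $5.92 = $57.55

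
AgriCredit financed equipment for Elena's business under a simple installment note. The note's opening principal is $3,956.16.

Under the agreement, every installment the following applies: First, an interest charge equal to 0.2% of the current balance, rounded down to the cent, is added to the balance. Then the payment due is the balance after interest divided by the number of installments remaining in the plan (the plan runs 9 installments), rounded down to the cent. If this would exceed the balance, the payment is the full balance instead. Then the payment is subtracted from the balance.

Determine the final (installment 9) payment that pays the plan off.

$447.55

# | Opening | Interest | Payment | End bal
1 | $3,956.16 | $7.91 | $440.45 | $3,523.62
2 | $3,523.62 | $7.04 | $441.33 | $3,089.33
3 | $3,089.33 | $6.17 | $442.21 | $2,653.29
4 | $2,653.29 | $5.30 | $443.09 | $2,215.50
5 | $2,215.50 | $4.43 | $443.98 | $1,775.95
6 | $1,775.95 | $3.55 | $444.87 | $1,334.63
7 | $1,334.63 | $2.66 | $445.76 | $891.53
8 | $891.53 | $1.78 | $446.65 | $446.66
9 | $446.66 | $0.89 | $447.55 | $0.00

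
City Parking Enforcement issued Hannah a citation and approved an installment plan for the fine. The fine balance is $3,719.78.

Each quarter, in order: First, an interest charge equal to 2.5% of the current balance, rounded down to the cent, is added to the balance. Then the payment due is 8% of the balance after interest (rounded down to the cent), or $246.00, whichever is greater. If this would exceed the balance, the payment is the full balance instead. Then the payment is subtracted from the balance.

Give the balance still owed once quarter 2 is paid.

# | Opening | Interest | Payment | End bal
1 | $3,719.78 | $92.99 | $305.02 | $3,507.75
2 | $3,507.75 | $87.69 | $287.63 | $3,307.81

$3,307.81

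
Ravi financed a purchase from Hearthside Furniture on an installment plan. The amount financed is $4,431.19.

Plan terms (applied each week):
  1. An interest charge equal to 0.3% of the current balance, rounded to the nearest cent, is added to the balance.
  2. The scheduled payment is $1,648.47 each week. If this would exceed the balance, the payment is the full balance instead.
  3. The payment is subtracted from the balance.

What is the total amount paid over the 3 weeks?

# | Opening | Interest | Payment | End bal
1 | $4,431.19 | $13.29 | $1,648.47 | $2,796.01
2 | $2,796.01 | $8.39 | $1,648.47 | $1,155.93
3 | $1,155.93 | $3.47 | $1,159.40 | $0.00
Total paid: $4,456.34

$4,456.34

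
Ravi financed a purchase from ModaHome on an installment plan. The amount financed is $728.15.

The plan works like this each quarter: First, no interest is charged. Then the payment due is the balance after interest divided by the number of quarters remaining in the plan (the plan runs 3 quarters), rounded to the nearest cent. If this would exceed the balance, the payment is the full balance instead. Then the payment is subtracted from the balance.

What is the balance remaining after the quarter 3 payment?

$0.00

Quarter 1: opening $728.15; payment $242.72; balance $485.43
Quarter 2: opening $485.43; payment $242.72; balance $242.71
Quarter 3: opening $242.71; payment $242.71; balance $0.00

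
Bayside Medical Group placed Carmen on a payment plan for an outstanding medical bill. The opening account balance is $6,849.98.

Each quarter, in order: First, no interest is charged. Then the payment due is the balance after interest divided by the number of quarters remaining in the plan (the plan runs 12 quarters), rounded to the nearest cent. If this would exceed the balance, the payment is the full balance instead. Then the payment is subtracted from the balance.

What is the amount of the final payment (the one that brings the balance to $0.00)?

$570.83

Quarter 1: $6,849.98 − $570.83 → $6,279.15
Quarter 2: $6,279.15 − $570.83 → $5,708.32
Quarter 3: $5,708.32 − $570.83 → $5,137.49
Quarter 4: $5,137.49 − $570.83 → $4,566.66
Quarter 5: $4,566.66 − $570.83 → $3,995.83
Quarter 6: $3,995.83 − $570.83 → $3,425.00
Quarter 7: $3,425.00 − $570.83 → $2,854.17
Quarter 8: $2,854.17 − $570.83 → $2,283.34
Quarter 9: $2,283.34 − $570.84 → $1,712.50
Quarter 10: $1,712.50 − $570.83 → $1,141.67
Quarter 11: $1,141.67 − $570.84 → $570.83
Quarter 12: $570.83 − $570.83 → $0.00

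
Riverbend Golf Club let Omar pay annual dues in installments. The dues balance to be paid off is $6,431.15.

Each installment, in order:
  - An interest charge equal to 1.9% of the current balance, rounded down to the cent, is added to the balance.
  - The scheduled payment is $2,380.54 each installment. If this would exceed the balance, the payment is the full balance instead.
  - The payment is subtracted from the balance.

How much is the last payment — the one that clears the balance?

$1,907.09

# | Opening | Interest | Payment | End bal
1 | $6,431.15 | $122.19 | $2,380.54 | $4,172.80
2 | $4,172.80 | $79.28 | $2,380.54 | $1,871.54
3 | $1,871.54 | $35.55 | $1,907.09 | $0.00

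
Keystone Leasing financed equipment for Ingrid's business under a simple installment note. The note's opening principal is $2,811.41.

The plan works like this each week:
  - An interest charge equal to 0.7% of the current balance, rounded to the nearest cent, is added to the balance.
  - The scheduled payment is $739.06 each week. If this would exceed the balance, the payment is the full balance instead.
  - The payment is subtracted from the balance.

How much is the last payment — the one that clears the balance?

$642.59

# | Opening | Interest | Payment | End bal
1 | $2,811.41 | $19.68 | $739.06 | $2,092.03
2 | $2,092.03 | $14.64 | $739.06 | $1,367.61
3 | $1,367.61 | $9.57 | $739.06 | $638.12
4 | $638.12 | $4.47 | $642.59 | $0.00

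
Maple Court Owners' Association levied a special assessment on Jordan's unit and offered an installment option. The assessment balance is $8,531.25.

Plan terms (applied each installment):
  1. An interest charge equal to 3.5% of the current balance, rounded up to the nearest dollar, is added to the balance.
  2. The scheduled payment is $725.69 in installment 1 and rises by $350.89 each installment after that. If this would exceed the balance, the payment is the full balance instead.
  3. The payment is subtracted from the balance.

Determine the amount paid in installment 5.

$2,129.25

Installment 1: opening $8,531.25; interest $299.00 → $8,830.25; payment $725.69; balance $8,104.56
Installment 2: opening $8,104.56; interest $284.00 → $8,388.56; payment $1,076.58; balance $7,311.98
Installment 3: opening $7,311.98; interest $256.00 → $7,567.98; payment $1,427.47; balance $6,140.51
Installment 4: opening $6,140.51; interest $215.00 → $6,355.51; payment $1,778.36; balance $4,577.15
Installment 5: opening $4,577.15; interest $161.00 → $4,738.15; payment $2,129.25; balance $2,608.90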